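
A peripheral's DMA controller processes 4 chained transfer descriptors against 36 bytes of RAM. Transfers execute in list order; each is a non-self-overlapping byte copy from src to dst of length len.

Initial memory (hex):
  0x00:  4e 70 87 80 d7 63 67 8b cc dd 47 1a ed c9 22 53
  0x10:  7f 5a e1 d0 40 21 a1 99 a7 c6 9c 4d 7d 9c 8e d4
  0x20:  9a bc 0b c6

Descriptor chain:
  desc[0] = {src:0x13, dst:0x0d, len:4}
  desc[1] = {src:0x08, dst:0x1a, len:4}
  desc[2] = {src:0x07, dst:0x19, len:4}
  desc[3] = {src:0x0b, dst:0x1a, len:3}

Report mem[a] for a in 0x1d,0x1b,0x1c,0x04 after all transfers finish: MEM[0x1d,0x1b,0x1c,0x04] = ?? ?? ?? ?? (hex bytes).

MEM[0x1d,0x1b,0x1c,0x04] = 1a ed d0 d7

#0 dst[0x0d+4] := {0xd0,0x40,0x21,0xa1}
#1 dst[0x1a+4] := {0xcc,0xdd,0x47,0x1a}
#2 dst[0x19+4] := {0x8b,0xcc,0xdd,0x47}
#3 dst[0x1a+3] := {0x1a,0xed,0xd0}
query mem[0x1d]=0x1a, mem[0x1b]=0xed, mem[0x1c]=0xd0, mem[0x04]=0xd7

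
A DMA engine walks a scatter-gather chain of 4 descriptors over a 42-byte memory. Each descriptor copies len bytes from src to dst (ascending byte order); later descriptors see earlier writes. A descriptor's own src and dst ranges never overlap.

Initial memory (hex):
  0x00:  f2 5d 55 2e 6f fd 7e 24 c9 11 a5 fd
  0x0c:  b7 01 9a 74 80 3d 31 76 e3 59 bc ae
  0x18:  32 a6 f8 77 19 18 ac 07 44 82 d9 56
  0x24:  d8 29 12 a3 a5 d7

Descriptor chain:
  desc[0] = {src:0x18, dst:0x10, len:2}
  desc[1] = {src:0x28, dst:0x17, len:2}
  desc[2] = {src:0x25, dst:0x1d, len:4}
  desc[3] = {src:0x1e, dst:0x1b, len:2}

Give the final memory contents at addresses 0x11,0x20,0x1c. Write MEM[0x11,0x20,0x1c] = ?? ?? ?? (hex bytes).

MEM[0x11,0x20,0x1c] = a6 a5 a3

  after D0: wrote 2B at 0x10 = 32a6
  after D1: wrote 2B at 0x17 = a5d7
  after D2: wrote 4B at 0x1d = 2912a3a5
  after D3: wrote 2B at 0x1b = 12a3
query mem[0x11]=0xa6, mem[0x20]=0xa5, mem[0x1c]=0xa3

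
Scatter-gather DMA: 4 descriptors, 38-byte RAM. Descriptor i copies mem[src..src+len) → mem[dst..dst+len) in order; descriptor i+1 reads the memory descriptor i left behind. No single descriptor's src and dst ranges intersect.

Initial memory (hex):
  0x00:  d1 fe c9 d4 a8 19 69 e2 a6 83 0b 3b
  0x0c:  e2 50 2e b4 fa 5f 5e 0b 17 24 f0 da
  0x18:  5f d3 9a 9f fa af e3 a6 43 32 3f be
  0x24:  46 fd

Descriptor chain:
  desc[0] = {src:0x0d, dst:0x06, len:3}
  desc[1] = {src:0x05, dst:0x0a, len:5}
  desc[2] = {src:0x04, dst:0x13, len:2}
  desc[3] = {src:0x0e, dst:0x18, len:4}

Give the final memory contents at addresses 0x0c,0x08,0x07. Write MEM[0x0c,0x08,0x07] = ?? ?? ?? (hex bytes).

MEM[0x0c,0x08,0x07] = 2e b4 2e

  after D0: wrote 3B at 0x06 = 502eb4
  after D1: wrote 5B at 0x0a = 19502eb483
  after D2: wrote 2B at 0x13 = a819
  after D3: wrote 4B at 0x18 = 83b4fa5f
query mem[0x0c]=0x2e, mem[0x08]=0xb4, mem[0x07]=0x2e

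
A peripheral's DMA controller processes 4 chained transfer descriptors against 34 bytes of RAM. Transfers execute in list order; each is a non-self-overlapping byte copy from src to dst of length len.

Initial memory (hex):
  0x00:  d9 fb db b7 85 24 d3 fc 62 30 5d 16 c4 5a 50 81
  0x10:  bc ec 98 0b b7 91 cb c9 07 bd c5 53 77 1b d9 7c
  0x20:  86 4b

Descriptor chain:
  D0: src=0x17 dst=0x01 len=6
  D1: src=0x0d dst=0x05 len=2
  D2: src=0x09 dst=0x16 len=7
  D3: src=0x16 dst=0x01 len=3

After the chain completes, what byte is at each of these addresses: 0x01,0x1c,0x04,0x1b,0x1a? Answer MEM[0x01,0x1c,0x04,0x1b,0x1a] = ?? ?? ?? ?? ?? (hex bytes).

#0 dst[0x01+6] := {0xc9,0x07,0xbd,0xc5,0x53,0x77}
#1 dst[0x05+2] := {0x5a,0x50}
#2 dst[0x16+7] := {0x30,0x5d,0x16,0xc4,0x5a,0x50,0x81}
#3 dst[0x01+3] := {0x30,0x5d,0x16}
query mem[0x01]=0x30, mem[0x1c]=0x81, mem[0x04]=0xc5, mem[0x1b]=0x50, mem[0x1a]=0x5a

MEM[0x01,0x1c,0x04,0x1b,0x1a] = 30 81 c5 50 5a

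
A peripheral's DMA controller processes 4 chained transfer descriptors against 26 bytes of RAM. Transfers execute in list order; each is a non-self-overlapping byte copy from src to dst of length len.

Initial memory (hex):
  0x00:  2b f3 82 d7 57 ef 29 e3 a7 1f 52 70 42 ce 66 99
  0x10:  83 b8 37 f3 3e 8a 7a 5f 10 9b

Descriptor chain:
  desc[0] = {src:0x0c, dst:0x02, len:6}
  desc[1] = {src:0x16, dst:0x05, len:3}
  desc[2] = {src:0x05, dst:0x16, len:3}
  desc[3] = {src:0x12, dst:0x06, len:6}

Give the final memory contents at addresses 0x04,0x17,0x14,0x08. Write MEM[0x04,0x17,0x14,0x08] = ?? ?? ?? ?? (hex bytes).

D0: mem[0x02..0x07] <- [42 ce 66 99 83 b8]
D1: mem[0x05..0x07] <- [7a 5f 10]
D2: mem[0x16..0x18] <- [7a 5f 10]
D3: mem[0x06..0x0b] <- [37 f3 3e 8a 7a 5f]
query mem[0x04]=0x66, mem[0x17]=0x5f, mem[0x14]=0x3e, mem[0x08]=0x3e

MEM[0x04,0x17,0x14,0x08] = 66 5f 3e 3e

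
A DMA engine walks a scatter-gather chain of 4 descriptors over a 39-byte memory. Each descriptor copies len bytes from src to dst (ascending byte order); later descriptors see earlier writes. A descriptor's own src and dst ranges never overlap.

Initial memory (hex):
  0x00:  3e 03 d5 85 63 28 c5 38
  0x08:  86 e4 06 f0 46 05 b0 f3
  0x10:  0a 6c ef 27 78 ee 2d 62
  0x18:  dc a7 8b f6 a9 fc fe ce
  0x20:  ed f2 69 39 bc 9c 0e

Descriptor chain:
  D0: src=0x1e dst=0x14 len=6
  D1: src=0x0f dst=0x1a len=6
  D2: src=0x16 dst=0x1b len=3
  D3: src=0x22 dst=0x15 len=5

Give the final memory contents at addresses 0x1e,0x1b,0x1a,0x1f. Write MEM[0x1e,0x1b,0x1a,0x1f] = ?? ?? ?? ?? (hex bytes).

MEM[0x1e,0x1b,0x1a,0x1f] = 27 ed f3 fe

[0] 0x1e->0x14 len=6 : fe ce ed f2 69 39
[1] 0x0f->0x1a len=6 : f3 0a 6c ef 27 fe
[2] 0x16->0x1b len=3 : ed f2 69
[3] 0x22->0x15 len=5 : 69 39 bc 9c 0e
query mem[0x1e]=0x27, mem[0x1b]=0xed, mem[0x1a]=0xf3, mem[0x1f]=0xfe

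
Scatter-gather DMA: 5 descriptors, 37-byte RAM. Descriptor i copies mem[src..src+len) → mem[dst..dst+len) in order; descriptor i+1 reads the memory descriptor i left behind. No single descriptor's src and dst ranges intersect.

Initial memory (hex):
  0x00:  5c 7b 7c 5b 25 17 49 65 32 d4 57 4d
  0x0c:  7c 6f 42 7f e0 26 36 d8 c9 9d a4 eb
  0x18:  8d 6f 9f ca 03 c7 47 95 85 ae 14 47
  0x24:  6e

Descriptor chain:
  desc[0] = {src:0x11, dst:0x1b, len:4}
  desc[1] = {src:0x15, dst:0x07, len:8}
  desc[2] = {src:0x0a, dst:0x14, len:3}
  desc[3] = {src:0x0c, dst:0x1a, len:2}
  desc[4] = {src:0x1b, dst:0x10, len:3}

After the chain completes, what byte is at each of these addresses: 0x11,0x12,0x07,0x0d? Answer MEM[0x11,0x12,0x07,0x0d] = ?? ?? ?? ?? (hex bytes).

MEM[0x11,0x12,0x07,0x0d] = 36 d8 9d 26

[0] 0x11->0x1b len=4 : 26 36 d8 c9
[1] 0x15->0x07 len=8 : 9d a4 eb 8d 6f 9f 26 36
[2] 0x0a->0x14 len=3 : 8d 6f 9f
[3] 0x0c->0x1a len=2 : 9f 26
[4] 0x1b->0x10 len=3 : 26 36 d8
query mem[0x11]=0x36, mem[0x12]=0xd8, mem[0x07]=0x9d, mem[0x0d]=0x26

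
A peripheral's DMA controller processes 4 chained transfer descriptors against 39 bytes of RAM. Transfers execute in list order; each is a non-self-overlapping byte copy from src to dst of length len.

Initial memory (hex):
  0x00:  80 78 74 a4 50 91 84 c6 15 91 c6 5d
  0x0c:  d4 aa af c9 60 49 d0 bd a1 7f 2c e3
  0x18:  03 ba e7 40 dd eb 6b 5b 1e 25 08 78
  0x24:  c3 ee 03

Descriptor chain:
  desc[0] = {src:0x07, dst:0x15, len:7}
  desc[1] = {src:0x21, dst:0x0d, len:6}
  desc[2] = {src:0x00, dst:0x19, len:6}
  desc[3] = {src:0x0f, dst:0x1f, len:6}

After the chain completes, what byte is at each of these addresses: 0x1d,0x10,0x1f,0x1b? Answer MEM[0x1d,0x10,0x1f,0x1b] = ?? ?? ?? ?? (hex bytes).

  after D0: wrote 7B at 0x15 = c61591c65dd4aa
  after D1: wrote 6B at 0x0d = 250878c3ee03
  after D2: wrote 6B at 0x19 = 807874a45091
  after D3: wrote 6B at 0x1f = 78c3ee03bda1
query mem[0x1d]=0x50, mem[0x10]=0xc3, mem[0x1f]=0x78, mem[0x1b]=0x74

MEM[0x1d,0x10,0x1f,0x1b] = 50 c3 78 74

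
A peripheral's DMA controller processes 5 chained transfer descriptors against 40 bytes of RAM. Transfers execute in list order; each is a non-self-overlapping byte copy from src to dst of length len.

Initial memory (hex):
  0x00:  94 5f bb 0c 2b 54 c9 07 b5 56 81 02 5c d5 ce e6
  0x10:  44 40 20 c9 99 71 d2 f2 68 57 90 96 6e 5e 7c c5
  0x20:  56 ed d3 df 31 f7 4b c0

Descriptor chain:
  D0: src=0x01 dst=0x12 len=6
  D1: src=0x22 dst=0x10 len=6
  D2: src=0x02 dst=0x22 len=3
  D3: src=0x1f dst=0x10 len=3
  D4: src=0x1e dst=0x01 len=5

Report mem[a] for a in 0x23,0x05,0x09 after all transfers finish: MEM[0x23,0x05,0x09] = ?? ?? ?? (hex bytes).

D0: mem[0x12..0x17] <- [5f bb 0c 2b 54 c9]
D1: mem[0x10..0x15] <- [d3 df 31 f7 4b c0]
D2: mem[0x22..0x24] <- [bb 0c 2b]
D3: mem[0x10..0x12] <- [c5 56 ed]
D4: mem[0x01..0x05] <- [7c c5 56 ed bb]
query mem[0x23]=0x0c, mem[0x05]=0xbb, mem[0x09]=0x56

MEM[0x23,0x05,0x09] = 0c bb 56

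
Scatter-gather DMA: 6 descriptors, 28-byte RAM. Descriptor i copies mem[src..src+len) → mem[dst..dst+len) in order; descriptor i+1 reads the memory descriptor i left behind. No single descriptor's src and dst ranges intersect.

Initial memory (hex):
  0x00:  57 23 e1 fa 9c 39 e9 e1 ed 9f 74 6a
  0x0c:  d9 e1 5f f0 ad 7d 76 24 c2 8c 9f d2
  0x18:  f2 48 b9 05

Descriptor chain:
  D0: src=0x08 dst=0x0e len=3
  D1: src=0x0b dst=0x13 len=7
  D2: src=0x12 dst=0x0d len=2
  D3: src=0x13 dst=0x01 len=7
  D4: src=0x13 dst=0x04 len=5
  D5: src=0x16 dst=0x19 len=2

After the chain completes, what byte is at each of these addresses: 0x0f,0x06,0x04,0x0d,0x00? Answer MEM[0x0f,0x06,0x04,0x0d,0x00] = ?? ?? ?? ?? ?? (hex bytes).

MEM[0x0f,0x06,0x04,0x0d,0x00] = 9f e1 6a 76 57

[0] 0x08->0x0e len=3 : ed 9f 74
[1] 0x0b->0x13 len=7 : 6a d9 e1 ed 9f 74 7d
[2] 0x12->0x0d len=2 : 76 6a
[3] 0x13->0x01 len=7 : 6a d9 e1 ed 9f 74 7d
[4] 0x13->0x04 len=5 : 6a d9 e1 ed 9f
[5] 0x16->0x19 len=2 : ed 9f
query mem[0x0f]=0x9f, mem[0x06]=0xe1, mem[0x04]=0x6a, mem[0x0d]=0x76, mem[0x00]=0x57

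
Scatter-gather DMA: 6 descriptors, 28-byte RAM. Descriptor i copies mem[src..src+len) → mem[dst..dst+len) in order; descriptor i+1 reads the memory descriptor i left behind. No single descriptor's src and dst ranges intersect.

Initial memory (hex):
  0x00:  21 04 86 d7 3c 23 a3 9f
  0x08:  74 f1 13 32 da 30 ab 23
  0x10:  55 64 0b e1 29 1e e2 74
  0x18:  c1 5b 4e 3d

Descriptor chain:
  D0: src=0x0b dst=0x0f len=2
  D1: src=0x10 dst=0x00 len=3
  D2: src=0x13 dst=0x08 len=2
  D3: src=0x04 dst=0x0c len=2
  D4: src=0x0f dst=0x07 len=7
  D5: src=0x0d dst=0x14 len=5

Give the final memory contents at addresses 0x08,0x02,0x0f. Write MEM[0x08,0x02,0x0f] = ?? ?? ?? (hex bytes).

  after D0: wrote 2B at 0x0f = 32da
  after D1: wrote 3B at 0x00 = da640b
  after D2: wrote 2B at 0x08 = e129
  after D3: wrote 2B at 0x0c = 3c23
  after D4: wrote 7B at 0x07 = 32da640be1291e
  after D5: wrote 5B at 0x14 = 1eab32da64
query mem[0x08]=0xda, mem[0x02]=0x0b, mem[0x0f]=0x32

MEM[0x08,0x02,0x0f] = da 0b 32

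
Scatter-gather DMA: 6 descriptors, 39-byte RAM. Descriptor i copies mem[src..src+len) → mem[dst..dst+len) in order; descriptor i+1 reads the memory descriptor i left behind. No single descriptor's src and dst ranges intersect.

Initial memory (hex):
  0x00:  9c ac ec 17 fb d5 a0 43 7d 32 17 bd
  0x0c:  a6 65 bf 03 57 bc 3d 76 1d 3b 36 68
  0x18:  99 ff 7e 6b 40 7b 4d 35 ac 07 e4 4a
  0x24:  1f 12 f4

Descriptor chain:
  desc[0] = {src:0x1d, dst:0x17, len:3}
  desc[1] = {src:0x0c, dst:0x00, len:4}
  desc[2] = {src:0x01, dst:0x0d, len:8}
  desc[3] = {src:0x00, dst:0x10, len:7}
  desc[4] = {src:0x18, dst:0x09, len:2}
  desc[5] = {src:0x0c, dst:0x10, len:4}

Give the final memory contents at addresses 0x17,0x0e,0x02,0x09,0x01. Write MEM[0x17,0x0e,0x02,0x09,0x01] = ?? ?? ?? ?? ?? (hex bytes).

MEM[0x17,0x0e,0x02,0x09,0x01] = 7b bf bf 4d 65

  after D0: wrote 3B at 0x17 = 7b4d35
  after D1: wrote 4B at 0x00 = a665bf03
  after D2: wrote 8B at 0x0d = 65bf03fbd5a0437d
  after D3: wrote 7B at 0x10 = a665bf03fbd5a0
  after D4: wrote 2B at 0x09 = 4d35
  after D5: wrote 4B at 0x10 = a665bf03
query mem[0x17]=0x7b, mem[0x0e]=0xbf, mem[0x02]=0xbf, mem[0x09]=0x4d, mem[0x01]=0x65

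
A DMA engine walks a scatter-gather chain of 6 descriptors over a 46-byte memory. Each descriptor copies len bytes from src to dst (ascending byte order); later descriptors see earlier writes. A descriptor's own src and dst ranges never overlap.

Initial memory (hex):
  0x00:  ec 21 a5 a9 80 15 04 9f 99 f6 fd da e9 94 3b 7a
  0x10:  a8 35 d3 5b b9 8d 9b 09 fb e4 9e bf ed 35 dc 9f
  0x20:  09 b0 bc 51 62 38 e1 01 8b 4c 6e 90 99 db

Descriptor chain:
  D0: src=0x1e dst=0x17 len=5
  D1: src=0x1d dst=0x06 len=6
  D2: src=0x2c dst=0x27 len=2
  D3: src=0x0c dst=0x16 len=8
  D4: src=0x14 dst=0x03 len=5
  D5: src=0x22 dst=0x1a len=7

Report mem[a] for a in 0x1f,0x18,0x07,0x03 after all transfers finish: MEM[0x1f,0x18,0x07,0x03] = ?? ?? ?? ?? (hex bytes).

#0 dst[0x17+5] := {0xdc,0x9f,0x09,0xb0,0xbc}
#1 dst[0x06+6] := {0x35,0xdc,0x9f,0x09,0xb0,0xbc}
#2 dst[0x27+2] := {0x99,0xdb}
#3 dst[0x16+8] := {0xe9,0x94,0x3b,0x7a,0xa8,0x35,0xd3,0x5b}
#4 dst[0x03+5] := {0xb9,0x8d,0xe9,0x94,0x3b}
#5 dst[0x1a+7] := {0xbc,0x51,0x62,0x38,0xe1,0x99,0xdb}
query mem[0x1f]=0x99, mem[0x18]=0x3b, mem[0x07]=0x3b, mem[0x03]=0xb9

MEM[0x1f,0x18,0x07,0x03] = 99 3b 3b b9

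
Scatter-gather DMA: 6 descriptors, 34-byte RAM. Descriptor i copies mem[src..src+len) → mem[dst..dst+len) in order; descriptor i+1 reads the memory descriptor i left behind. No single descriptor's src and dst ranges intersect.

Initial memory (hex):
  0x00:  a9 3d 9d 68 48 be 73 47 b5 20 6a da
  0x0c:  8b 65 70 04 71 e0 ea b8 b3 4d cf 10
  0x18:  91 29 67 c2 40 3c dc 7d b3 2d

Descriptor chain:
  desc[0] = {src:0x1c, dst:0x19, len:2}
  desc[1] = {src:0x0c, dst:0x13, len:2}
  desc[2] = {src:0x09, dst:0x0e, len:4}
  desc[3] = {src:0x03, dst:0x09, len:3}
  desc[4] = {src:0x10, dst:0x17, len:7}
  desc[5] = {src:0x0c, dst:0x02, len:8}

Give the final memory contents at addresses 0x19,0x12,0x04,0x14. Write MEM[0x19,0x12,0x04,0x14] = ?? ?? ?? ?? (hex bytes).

MEM[0x19,0x12,0x04,0x14] = ea ea 20 65

[0] 0x1c->0x19 len=2 : 40 3c
[1] 0x0c->0x13 len=2 : 8b 65
[2] 0x09->0x0e len=4 : 20 6a da 8b
[3] 0x03->0x09 len=3 : 68 48 be
[4] 0x10->0x17 len=7 : da 8b ea 8b 65 4d cf
[5] 0x0c->0x02 len=8 : 8b 65 20 6a da 8b ea 8b
query mem[0x19]=0xea, mem[0x12]=0xea, mem[0x04]=0x20, mem[0x14]=0x65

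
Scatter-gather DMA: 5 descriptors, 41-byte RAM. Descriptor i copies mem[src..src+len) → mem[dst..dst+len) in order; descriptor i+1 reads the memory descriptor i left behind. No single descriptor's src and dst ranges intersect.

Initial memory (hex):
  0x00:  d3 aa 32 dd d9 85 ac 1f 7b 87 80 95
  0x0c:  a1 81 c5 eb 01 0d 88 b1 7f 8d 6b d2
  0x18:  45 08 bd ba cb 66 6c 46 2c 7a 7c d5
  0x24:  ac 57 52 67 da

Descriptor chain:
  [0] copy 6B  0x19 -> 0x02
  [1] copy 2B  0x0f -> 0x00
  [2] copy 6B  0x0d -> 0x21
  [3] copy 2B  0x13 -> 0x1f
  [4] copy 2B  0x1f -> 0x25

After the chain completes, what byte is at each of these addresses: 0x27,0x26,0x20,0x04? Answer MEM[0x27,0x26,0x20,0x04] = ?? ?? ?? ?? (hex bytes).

  after D0: wrote 6B at 0x02 = 08bdbacb666c
  after D1: wrote 2B at 0x00 = eb01
  after D2: wrote 6B at 0x21 = 81c5eb010d88
  after D3: wrote 2B at 0x1f = b17f
  after D4: wrote 2B at 0x25 = b17f
query mem[0x27]=0x67, mem[0x26]=0x7f, mem[0x20]=0x7f, mem[0x04]=0xba

MEM[0x27,0x26,0x20,0x04] = 67 7f 7f ba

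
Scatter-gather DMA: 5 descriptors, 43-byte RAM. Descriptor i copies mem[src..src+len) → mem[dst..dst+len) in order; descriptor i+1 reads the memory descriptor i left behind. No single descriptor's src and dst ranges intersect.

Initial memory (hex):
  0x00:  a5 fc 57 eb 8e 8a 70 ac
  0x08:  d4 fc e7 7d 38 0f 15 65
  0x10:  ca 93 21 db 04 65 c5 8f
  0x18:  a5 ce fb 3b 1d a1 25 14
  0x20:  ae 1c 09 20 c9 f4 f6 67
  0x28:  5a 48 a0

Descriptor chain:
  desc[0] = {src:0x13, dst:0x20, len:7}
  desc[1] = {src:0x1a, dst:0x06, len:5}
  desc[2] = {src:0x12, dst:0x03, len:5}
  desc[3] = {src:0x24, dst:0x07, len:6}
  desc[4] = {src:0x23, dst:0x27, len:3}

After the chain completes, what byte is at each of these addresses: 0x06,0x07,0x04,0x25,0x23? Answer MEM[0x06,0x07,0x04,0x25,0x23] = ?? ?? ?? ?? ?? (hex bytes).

  after D0: wrote 7B at 0x20 = db0465c58fa5ce
  after D1: wrote 5B at 0x06 = fb3b1da125
  after D2: wrote 5B at 0x03 = 21db0465c5
  after D3: wrote 6B at 0x07 = 8fa5ce675a48
  after D4: wrote 3B at 0x27 = c58fa5
query mem[0x06]=0x65, mem[0x07]=0x8f, mem[0x04]=0xdb, mem[0x25]=0xa5, mem[0x23]=0xc5

MEM[0x06,0x07,0x04,0x25,0x23] = 65 8f db a5 c5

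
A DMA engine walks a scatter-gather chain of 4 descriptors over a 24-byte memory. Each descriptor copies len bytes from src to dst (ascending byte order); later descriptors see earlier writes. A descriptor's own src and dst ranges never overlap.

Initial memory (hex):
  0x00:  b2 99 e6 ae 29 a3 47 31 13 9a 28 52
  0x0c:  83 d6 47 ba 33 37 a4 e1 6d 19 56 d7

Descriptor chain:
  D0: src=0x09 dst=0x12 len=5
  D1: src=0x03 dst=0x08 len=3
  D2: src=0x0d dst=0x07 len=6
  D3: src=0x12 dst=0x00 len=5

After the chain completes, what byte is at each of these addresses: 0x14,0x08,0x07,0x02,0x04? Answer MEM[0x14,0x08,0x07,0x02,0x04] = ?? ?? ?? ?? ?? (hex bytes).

  after D0: wrote 5B at 0x12 = 9a285283d6
  after D1: wrote 3B at 0x08 = ae29a3
  after D2: wrote 6B at 0x07 = d647ba33379a
  after D3: wrote 5B at 0x00 = 9a285283d6
query mem[0x14]=0x52, mem[0x08]=0x47, mem[0x07]=0xd6, mem[0x02]=0x52, mem[0x04]=0xd6

MEM[0x14,0x08,0x07,0x02,0x04] = 52 47 d6 52 d6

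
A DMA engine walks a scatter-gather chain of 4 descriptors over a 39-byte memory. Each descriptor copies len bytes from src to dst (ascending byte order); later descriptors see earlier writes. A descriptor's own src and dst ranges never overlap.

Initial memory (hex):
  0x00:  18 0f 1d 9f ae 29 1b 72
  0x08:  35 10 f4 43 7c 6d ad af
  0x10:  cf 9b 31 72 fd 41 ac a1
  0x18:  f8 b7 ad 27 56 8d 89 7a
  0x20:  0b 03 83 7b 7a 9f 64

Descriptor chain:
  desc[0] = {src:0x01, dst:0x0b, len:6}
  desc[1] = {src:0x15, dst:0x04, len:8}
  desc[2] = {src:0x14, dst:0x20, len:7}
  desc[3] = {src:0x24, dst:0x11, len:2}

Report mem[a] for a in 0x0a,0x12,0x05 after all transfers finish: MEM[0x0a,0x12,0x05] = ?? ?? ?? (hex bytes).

  after D0: wrote 6B at 0x0b = 0f1d9fae291b
  after D1: wrote 8B at 0x04 = 41aca1f8b7ad2756
  after D2: wrote 7B at 0x20 = fd41aca1f8b7ad
  after D3: wrote 2B at 0x11 = f8b7
query mem[0x0a]=0x27, mem[0x12]=0xb7, mem[0x05]=0xac

MEM[0x0a,0x12,0x05] = 27 b7 ac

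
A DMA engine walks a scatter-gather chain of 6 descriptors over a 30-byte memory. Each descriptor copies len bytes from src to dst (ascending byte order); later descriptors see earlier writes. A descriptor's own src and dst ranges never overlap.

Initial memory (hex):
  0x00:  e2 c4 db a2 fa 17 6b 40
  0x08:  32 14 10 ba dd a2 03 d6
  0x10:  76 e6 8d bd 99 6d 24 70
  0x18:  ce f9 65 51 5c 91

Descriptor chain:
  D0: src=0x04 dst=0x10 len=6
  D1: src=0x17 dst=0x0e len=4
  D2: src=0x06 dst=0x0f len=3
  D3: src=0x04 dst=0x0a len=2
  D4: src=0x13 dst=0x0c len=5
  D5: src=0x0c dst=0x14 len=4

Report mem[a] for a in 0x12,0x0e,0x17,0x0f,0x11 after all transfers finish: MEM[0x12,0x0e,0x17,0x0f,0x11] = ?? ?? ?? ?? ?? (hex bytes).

MEM[0x12,0x0e,0x17,0x0f,0x11] = 6b 14 24 24 32

[0] 0x04->0x10 len=6 : fa 17 6b 40 32 14
[1] 0x17->0x0e len=4 : 70 ce f9 65
[2] 0x06->0x0f len=3 : 6b 40 32
[3] 0x04->0x0a len=2 : fa 17
[4] 0x13->0x0c len=5 : 40 32 14 24 70
[5] 0x0c->0x14 len=4 : 40 32 14 24
query mem[0x12]=0x6b, mem[0x0e]=0x14, mem[0x17]=0x24, mem[0x0f]=0x24, mem[0x11]=0x32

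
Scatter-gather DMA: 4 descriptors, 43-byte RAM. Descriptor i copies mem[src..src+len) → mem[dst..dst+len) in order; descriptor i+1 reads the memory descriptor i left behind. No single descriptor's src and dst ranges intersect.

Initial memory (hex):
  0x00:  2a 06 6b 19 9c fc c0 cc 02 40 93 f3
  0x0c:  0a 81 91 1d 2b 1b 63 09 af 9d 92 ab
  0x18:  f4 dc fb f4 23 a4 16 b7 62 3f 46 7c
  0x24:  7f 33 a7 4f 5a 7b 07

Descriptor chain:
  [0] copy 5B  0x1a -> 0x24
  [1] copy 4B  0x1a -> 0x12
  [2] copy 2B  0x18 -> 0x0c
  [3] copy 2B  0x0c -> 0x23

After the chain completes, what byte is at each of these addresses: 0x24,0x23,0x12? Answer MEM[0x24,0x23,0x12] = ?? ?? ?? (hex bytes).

  after D0: wrote 5B at 0x24 = fbf423a416
  after D1: wrote 4B at 0x12 = fbf423a4
  after D2: wrote 2B at 0x0c = f4dc
  after D3: wrote 2B at 0x23 = f4dc
query mem[0x24]=0xdc, mem[0x23]=0xf4, mem[0x12]=0xfb

MEM[0x24,0x23,0x12] = dc f4 fb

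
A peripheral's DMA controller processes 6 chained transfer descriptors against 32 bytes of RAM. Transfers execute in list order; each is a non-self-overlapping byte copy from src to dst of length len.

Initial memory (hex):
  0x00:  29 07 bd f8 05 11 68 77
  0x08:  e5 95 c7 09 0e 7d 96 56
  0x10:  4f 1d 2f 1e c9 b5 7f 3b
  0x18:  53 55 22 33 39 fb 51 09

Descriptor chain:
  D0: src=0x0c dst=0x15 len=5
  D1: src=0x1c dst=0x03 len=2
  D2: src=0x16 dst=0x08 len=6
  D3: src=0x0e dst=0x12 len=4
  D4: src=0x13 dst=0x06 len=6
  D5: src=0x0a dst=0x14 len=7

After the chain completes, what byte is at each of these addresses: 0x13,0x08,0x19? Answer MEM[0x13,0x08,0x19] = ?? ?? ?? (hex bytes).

  after D0: wrote 5B at 0x15 = 0e7d96564f
  after D1: wrote 2B at 0x03 = 39fb
  after D2: wrote 6B at 0x08 = 7d96564f2233
  after D3: wrote 4B at 0x12 = 96564f1d
  after D4: wrote 6B at 0x06 = 564f1d7d9656
  after D5: wrote 7B at 0x14 = 9656223396564f
query mem[0x13]=0x56, mem[0x08]=0x1d, mem[0x19]=0x56

MEM[0x13,0x08,0x19] = 56 1d 56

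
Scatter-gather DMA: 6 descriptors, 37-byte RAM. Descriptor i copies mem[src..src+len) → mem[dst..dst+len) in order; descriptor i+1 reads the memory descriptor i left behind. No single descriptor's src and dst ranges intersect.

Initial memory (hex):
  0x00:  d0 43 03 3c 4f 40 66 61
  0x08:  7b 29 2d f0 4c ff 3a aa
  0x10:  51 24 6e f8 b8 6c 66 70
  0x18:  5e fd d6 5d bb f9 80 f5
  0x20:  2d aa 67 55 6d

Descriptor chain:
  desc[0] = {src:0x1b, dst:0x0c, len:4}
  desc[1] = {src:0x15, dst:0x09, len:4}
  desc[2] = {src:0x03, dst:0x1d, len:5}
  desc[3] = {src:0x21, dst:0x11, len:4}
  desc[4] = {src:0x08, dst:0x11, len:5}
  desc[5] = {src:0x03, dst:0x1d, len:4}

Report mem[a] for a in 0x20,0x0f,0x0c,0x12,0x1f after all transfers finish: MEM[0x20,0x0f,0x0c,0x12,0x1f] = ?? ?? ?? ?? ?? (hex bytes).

#0 dst[0x0c+4] := {0x5d,0xbb,0xf9,0x80}
#1 dst[0x09+4] := {0x6c,0x66,0x70,0x5e}
#2 dst[0x1d+5] := {0x3c,0x4f,0x40,0x66,0x61}
#3 dst[0x11+4] := {0x61,0x67,0x55,0x6d}
#4 dst[0x11+5] := {0x7b,0x6c,0x66,0x70,0x5e}
#5 dst[0x1d+4] := {0x3c,0x4f,0x40,0x66}
query mem[0x20]=0x66, mem[0x0f]=0x80, mem[0x0c]=0x5e, mem[0x12]=0x6c, mem[0x1f]=0x40

MEM[0x20,0x0f,0x0c,0x12,0x1f] = 66 80 5e 6c 40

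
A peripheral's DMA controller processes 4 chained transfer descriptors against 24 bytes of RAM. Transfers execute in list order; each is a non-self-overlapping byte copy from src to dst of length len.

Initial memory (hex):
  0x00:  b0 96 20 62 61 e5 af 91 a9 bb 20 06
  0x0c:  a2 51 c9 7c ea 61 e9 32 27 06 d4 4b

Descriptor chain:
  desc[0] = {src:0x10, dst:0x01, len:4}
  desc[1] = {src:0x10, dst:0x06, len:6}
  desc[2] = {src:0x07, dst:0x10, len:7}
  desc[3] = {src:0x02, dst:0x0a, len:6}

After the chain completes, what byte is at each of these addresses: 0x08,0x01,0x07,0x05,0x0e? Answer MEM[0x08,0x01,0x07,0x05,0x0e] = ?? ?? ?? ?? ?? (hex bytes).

#0 dst[0x01+4] := {0xea,0x61,0xe9,0x32}
#1 dst[0x06+6] := {0xea,0x61,0xe9,0x32,0x27,0x06}
#2 dst[0x10+7] := {0x61,0xe9,0x32,0x27,0x06,0xa2,0x51}
#3 dst[0x0a+6] := {0x61,0xe9,0x32,0xe5,0xea,0x61}
query mem[0x08]=0xe9, mem[0x01]=0xea, mem[0x07]=0x61, mem[0x05]=0xe5, mem[0x0e]=0xea

MEM[0x08,0x01,0x07,0x05,0x0e] = e9 ea 61 e5 ea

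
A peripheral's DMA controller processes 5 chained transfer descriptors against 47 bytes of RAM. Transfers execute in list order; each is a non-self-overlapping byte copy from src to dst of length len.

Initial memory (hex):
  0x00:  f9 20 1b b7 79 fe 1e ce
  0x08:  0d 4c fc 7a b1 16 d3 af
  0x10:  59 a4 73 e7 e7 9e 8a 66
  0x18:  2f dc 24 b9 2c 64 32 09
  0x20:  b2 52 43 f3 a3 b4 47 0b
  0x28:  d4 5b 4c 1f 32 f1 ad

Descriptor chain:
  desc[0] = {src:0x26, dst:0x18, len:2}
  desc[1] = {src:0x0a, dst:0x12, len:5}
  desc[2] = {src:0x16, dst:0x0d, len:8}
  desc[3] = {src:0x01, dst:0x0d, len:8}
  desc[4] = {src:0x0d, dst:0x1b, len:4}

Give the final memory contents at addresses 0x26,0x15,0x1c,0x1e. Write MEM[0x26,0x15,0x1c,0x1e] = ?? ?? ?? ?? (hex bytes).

[0] 0x26->0x18 len=2 : 47 0b
[1] 0x0a->0x12 len=5 : fc 7a b1 16 d3
[2] 0x16->0x0d len=8 : d3 66 47 0b 24 b9 2c 64
[3] 0x01->0x0d len=8 : 20 1b b7 79 fe 1e ce 0d
[4] 0x0d->0x1b len=4 : 20 1b b7 79
query mem[0x26]=0x47, mem[0x15]=0x16, mem[0x1c]=0x1b, mem[0x1e]=0x79

MEM[0x26,0x15,0x1c,0x1e] = 47 16 1b 79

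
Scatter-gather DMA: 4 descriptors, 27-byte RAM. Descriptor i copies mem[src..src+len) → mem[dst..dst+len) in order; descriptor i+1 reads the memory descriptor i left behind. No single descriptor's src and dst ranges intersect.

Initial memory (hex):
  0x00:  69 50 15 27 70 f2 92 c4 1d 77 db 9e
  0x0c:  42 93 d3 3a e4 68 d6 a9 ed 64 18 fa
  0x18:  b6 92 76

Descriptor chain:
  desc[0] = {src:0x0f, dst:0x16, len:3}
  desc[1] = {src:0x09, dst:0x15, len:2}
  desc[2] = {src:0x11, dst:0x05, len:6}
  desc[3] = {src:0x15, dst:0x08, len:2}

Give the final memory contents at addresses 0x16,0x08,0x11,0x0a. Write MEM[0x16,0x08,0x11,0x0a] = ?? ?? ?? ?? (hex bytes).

MEM[0x16,0x08,0x11,0x0a] = db 77 68 db

[0] 0x0f->0x16 len=3 : 3a e4 68
[1] 0x09->0x15 len=2 : 77 db
[2] 0x11->0x05 len=6 : 68 d6 a9 ed 77 db
[3] 0x15->0x08 len=2 : 77 db
query mem[0x16]=0xdb, mem[0x08]=0x77, mem[0x11]=0x68, mem[0x0a]=0xdb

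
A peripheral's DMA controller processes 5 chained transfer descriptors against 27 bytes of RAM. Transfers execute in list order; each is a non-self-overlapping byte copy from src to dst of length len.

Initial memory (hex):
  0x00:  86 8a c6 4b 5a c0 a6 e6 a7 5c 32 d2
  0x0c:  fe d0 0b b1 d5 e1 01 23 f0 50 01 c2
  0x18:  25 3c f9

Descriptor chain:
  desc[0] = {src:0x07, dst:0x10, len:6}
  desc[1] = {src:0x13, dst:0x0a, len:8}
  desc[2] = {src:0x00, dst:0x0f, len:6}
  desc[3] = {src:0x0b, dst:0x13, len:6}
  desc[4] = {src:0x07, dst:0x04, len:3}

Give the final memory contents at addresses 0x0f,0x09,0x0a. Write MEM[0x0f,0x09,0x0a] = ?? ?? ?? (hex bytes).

MEM[0x0f,0x09,0x0a] = 86 5c 32

  after D0: wrote 6B at 0x10 = e6a75c32d2fe
  after D1: wrote 8B at 0x0a = 32d2fe01c2253cf9
  after D2: wrote 6B at 0x0f = 868ac64b5ac0
  after D3: wrote 6B at 0x13 = d2fe01c2868a
  after D4: wrote 3B at 0x04 = e6a75c
query mem[0x0f]=0x86, mem[0x09]=0x5c, mem[0x0a]=0x32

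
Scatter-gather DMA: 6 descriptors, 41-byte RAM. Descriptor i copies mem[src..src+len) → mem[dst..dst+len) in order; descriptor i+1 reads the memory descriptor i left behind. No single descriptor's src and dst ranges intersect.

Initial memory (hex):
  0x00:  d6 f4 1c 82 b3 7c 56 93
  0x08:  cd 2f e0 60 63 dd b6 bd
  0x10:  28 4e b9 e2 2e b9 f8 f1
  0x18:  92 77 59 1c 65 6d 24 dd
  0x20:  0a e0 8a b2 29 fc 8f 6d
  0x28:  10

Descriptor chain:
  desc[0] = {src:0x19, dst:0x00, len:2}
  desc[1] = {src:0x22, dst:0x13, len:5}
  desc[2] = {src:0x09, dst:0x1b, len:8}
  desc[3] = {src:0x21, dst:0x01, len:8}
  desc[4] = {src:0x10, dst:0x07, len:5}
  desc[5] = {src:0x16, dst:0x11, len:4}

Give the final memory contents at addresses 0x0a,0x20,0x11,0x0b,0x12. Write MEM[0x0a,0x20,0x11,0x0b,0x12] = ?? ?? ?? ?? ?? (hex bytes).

MEM[0x0a,0x20,0x11,0x0b,0x12] = 8a b6 fc b2 8f

[0] 0x19->0x00 len=2 : 77 59
[1] 0x22->0x13 len=5 : 8a b2 29 fc 8f
[2] 0x09->0x1b len=8 : 2f e0 60 63 dd b6 bd 28
[3] 0x21->0x01 len=8 : bd 28 b2 29 fc 8f 6d 10
[4] 0x10->0x07 len=5 : 28 4e b9 8a b2
[5] 0x16->0x11 len=4 : fc 8f 92 77
query mem[0x0a]=0x8a, mem[0x20]=0xb6, mem[0x11]=0xfc, mem[0x0b]=0xb2, mem[0x12]=0x8f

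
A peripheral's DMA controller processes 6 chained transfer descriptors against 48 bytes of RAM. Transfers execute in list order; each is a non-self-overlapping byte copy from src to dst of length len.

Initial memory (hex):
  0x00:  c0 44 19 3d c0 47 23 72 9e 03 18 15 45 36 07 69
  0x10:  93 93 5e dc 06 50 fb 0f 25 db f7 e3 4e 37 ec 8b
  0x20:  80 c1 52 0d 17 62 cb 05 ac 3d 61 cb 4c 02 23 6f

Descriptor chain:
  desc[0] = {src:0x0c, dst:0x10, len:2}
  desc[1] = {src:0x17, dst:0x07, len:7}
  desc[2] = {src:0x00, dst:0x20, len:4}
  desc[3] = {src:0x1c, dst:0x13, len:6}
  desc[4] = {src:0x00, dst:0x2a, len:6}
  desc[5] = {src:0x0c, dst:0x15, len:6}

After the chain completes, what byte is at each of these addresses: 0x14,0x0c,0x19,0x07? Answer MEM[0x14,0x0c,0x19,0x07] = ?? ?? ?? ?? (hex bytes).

MEM[0x14,0x0c,0x19,0x07] = 37 4e 45 0f

[0] 0x0c->0x10 len=2 : 45 36
[1] 0x17->0x07 len=7 : 0f 25 db f7 e3 4e 37
[2] 0x00->0x20 len=4 : c0 44 19 3d
[3] 0x1c->0x13 len=6 : 4e 37 ec 8b c0 44
[4] 0x00->0x2a len=6 : c0 44 19 3d c0 47
[5] 0x0c->0x15 len=6 : 4e 37 07 69 45 36
query mem[0x14]=0x37, mem[0x0c]=0x4e, mem[0x19]=0x45, mem[0x07]=0x0f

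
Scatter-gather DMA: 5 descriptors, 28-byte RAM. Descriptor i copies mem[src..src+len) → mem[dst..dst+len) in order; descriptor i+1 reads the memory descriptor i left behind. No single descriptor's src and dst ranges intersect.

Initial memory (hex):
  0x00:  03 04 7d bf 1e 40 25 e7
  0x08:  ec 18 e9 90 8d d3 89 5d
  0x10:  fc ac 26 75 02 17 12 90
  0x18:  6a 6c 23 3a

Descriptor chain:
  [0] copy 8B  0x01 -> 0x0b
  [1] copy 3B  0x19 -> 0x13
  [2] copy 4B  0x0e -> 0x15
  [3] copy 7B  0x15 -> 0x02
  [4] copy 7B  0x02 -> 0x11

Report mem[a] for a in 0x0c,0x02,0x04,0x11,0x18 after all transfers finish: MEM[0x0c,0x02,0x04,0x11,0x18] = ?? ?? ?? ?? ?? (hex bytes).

MEM[0x0c,0x02,0x04,0x11,0x18] = 7d 1e 25 1e e7

[0] 0x01->0x0b len=8 : 04 7d bf 1e 40 25 e7 ec
[1] 0x19->0x13 len=3 : 6c 23 3a
[2] 0x0e->0x15 len=4 : 1e 40 25 e7
[3] 0x15->0x02 len=7 : 1e 40 25 e7 6c 23 3a
[4] 0x02->0x11 len=7 : 1e 40 25 e7 6c 23 3a
query mem[0x0c]=0x7d, mem[0x02]=0x1e, mem[0x04]=0x25, mem[0x11]=0x1e, mem[0x18]=0xe7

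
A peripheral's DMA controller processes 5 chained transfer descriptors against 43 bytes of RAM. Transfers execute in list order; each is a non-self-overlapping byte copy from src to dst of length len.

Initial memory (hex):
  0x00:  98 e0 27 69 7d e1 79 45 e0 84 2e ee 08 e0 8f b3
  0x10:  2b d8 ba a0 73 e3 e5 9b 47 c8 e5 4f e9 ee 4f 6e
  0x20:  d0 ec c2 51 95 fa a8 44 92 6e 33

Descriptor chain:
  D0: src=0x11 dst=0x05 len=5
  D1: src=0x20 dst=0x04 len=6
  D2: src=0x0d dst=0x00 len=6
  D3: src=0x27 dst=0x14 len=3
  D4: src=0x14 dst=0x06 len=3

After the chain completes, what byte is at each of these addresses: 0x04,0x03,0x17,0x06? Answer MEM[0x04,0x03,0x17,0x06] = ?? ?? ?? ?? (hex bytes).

[0] 0x11->0x05 len=5 : d8 ba a0 73 e3
[1] 0x20->0x04 len=6 : d0 ec c2 51 95 fa
[2] 0x0d->0x00 len=6 : e0 8f b3 2b d8 ba
[3] 0x27->0x14 len=3 : 44 92 6e
[4] 0x14->0x06 len=3 : 44 92 6e
query mem[0x04]=0xd8, mem[0x03]=0x2b, mem[0x17]=0x9b, mem[0x06]=0x44

MEM[0x04,0x03,0x17,0x06] = d8 2b 9b 44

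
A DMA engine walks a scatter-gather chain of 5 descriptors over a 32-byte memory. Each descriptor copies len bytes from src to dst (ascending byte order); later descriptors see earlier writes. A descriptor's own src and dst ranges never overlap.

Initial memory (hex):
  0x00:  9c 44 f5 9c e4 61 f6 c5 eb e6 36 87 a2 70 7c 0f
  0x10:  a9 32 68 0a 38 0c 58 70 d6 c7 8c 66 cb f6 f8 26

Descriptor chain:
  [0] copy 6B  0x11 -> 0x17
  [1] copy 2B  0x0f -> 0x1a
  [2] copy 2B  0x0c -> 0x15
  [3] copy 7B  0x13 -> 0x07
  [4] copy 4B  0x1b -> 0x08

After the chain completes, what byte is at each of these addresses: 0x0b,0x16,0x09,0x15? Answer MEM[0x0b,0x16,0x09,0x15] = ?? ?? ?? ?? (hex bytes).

MEM[0x0b,0x16,0x09,0x15] = f8 70 58 a2

D0: mem[0x17..0x1c] <- [32 68 0a 38 0c 58]
D1: mem[0x1a..0x1b] <- [0f a9]
D2: mem[0x15..0x16] <- [a2 70]
D3: mem[0x07..0x0d] <- [0a 38 a2 70 32 68 0a]
D4: mem[0x08..0x0b] <- [a9 58 f6 f8]
query mem[0x0b]=0xf8, mem[0x16]=0x70, mem[0x09]=0x58, mem[0x15]=0xa2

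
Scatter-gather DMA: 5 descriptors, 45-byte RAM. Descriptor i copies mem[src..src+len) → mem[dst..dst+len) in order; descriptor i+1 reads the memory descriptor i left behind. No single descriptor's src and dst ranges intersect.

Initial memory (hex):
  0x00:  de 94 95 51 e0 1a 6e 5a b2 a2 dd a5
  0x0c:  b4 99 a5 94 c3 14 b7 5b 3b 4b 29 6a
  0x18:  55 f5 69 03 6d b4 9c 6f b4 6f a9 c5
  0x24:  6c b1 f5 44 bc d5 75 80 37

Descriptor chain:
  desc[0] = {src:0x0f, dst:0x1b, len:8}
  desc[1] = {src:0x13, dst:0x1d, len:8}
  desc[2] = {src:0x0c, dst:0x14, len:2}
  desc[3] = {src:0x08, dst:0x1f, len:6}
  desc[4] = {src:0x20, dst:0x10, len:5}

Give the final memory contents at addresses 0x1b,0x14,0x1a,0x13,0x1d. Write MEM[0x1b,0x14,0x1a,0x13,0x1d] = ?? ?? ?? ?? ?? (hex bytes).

#0 dst[0x1b+8] := {0x94,0xc3,0x14,0xb7,0x5b,0x3b,0x4b,0x29}
#1 dst[0x1d+8] := {0x5b,0x3b,0x4b,0x29,0x6a,0x55,0xf5,0x69}
#2 dst[0x14+2] := {0xb4,0x99}
#3 dst[0x1f+6] := {0xb2,0xa2,0xdd,0xa5,0xb4,0x99}
#4 dst[0x10+5] := {0xa2,0xdd,0xa5,0xb4,0x99}
query mem[0x1b]=0x94, mem[0x14]=0x99, mem[0x1a]=0x69, mem[0x13]=0xb4, mem[0x1d]=0x5b

MEM[0x1b,0x14,0x1a,0x13,0x1d] = 94 99 69 b4 5b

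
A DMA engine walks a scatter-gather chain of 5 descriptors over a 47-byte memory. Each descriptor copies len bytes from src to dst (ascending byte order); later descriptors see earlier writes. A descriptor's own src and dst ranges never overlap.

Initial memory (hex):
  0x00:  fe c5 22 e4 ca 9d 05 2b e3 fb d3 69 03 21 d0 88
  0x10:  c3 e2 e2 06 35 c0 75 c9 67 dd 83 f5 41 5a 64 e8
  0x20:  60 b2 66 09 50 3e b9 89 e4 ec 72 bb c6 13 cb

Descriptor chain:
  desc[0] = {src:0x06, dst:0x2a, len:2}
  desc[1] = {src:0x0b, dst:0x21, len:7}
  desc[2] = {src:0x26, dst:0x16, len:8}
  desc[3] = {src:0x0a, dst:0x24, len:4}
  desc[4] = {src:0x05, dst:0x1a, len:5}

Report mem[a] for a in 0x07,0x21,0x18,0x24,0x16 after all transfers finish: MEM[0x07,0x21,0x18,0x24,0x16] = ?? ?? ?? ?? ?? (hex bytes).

MEM[0x07,0x21,0x18,0x24,0x16] = 2b 69 e4 d3 c3

[0] 0x06->0x2a len=2 : 05 2b
[1] 0x0b->0x21 len=7 : 69 03 21 d0 88 c3 e2
[2] 0x26->0x16 len=8 : c3 e2 e4 ec 05 2b c6 13
[3] 0x0a->0x24 len=4 : d3 69 03 21
[4] 0x05->0x1a len=5 : 9d 05 2b e3 fb
query mem[0x07]=0x2b, mem[0x21]=0x69, mem[0x18]=0xe4, mem[0x24]=0xd3, mem[0x16]=0xc3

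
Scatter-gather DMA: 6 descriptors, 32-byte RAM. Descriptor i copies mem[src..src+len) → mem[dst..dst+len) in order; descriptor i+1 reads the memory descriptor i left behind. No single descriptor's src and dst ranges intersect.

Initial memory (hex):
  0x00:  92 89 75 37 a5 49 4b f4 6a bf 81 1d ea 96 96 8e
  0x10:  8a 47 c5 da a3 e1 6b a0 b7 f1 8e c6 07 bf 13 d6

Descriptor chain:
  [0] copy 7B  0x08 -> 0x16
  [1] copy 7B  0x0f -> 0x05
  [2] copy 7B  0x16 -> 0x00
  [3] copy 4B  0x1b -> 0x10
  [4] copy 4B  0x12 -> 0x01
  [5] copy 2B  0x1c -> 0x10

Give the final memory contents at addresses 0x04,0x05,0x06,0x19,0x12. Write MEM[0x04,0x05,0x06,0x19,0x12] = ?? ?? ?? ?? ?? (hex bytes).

#0 dst[0x16+7] := {0x6a,0xbf,0x81,0x1d,0xea,0x96,0x96}
#1 dst[0x05+7] := {0x8e,0x8a,0x47,0xc5,0xda,0xa3,0xe1}
#2 dst[0x00+7] := {0x6a,0xbf,0x81,0x1d,0xea,0x96,0x96}
#3 dst[0x10+4] := {0x96,0x96,0xbf,0x13}
#4 dst[0x01+4] := {0xbf,0x13,0xa3,0xe1}
#5 dst[0x10+2] := {0x96,0xbf}
query mem[0x04]=0xe1, mem[0x05]=0x96, mem[0x06]=0x96, mem[0x19]=0x1d, mem[0x12]=0xbf

MEM[0x04,0x05,0x06,0x19,0x12] = e1 96 96 1d bf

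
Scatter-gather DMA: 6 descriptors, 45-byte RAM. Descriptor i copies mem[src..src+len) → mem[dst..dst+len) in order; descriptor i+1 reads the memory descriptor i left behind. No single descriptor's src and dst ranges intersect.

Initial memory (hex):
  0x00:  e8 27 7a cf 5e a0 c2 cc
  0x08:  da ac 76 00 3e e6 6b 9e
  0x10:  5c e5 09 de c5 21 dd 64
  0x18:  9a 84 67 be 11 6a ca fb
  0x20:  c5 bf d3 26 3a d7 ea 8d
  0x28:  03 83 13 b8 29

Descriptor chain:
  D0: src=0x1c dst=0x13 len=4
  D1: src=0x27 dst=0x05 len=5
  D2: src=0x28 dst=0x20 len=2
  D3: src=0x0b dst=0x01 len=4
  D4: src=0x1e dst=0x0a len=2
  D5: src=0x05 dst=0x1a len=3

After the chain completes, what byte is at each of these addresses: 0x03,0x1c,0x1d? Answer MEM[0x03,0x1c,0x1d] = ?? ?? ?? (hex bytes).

MEM[0x03,0x1c,0x1d] = e6 83 6a

  after D0: wrote 4B at 0x13 = 116acafb
  after D1: wrote 5B at 0x05 = 8d038313b8
  after D2: wrote 2B at 0x20 = 0383
  after D3: wrote 4B at 0x01 = 003ee66b
  after D4: wrote 2B at 0x0a = cafb
  after D5: wrote 3B at 0x1a = 8d0383
query mem[0x03]=0xe6, mem[0x1c]=0x83, mem[0x1d]=0x6a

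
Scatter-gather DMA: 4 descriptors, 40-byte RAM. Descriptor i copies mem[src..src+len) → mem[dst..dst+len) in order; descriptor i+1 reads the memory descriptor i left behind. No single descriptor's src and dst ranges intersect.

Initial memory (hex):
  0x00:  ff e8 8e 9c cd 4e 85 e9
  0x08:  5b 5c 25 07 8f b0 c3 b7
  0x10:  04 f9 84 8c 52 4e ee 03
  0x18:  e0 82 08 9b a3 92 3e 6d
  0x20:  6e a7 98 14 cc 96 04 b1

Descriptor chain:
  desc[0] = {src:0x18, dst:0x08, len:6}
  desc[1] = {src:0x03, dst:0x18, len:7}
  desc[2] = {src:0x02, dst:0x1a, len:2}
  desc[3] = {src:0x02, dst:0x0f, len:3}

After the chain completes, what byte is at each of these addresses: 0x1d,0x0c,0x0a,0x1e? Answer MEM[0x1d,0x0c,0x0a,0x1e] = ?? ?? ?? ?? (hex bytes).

MEM[0x1d,0x0c,0x0a,0x1e] = e0 a3 08 82

#0 dst[0x08+6] := {0xe0,0x82,0x08,0x9b,0xa3,0x92}
#1 dst[0x18+7] := {0x9c,0xcd,0x4e,0x85,0xe9,0xe0,0x82}
#2 dst[0x1a+2] := {0x8e,0x9c}
#3 dst[0x0f+3] := {0x8e,0x9c,0xcd}
query mem[0x1d]=0xe0, mem[0x0c]=0xa3, mem[0x0a]=0x08, mem[0x1e]=0x82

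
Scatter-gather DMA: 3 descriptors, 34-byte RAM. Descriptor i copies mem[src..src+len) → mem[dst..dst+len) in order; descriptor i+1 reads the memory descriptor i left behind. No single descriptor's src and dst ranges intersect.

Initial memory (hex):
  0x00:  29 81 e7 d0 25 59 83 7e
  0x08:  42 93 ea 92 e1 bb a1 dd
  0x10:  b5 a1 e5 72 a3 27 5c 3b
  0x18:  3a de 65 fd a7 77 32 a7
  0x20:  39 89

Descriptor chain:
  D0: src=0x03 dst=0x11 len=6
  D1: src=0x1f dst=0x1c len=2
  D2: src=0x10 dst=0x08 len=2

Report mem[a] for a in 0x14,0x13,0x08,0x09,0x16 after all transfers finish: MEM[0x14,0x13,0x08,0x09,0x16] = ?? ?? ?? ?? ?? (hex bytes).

#0 dst[0x11+6] := {0xd0,0x25,0x59,0x83,0x7e,0x42}
#1 dst[0x1c+2] := {0xa7,0x39}
#2 dst[0x08+2] := {0xb5,0xd0}
query mem[0x14]=0x83, mem[0x13]=0x59, mem[0x08]=0xb5, mem[0x09]=0xd0, mem[0x16]=0x42

MEM[0x14,0x13,0x08,0x09,0x16] = 83 59 b5 d0 42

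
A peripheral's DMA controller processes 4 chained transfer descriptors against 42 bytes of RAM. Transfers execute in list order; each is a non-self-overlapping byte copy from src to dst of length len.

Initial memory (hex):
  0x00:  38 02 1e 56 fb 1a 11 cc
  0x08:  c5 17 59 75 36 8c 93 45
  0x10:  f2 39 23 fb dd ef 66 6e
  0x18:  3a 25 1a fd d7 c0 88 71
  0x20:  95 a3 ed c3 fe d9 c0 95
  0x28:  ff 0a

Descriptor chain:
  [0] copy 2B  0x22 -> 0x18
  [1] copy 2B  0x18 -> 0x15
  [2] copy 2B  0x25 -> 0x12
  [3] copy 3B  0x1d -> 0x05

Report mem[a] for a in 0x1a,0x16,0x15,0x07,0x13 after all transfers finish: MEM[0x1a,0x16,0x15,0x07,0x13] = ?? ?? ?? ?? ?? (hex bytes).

MEM[0x1a,0x16,0x15,0x07,0x13] = 1a c3 ed 71 c0

D0: mem[0x18..0x19] <- [ed c3]
D1: mem[0x15..0x16] <- [ed c3]
D2: mem[0x12..0x13] <- [d9 c0]
D3: mem[0x05..0x07] <- [c0 88 71]
query mem[0x1a]=0x1a, mem[0x16]=0xc3, mem[0x15]=0xed, mem[0x07]=0x71, mem[0x13]=0xc0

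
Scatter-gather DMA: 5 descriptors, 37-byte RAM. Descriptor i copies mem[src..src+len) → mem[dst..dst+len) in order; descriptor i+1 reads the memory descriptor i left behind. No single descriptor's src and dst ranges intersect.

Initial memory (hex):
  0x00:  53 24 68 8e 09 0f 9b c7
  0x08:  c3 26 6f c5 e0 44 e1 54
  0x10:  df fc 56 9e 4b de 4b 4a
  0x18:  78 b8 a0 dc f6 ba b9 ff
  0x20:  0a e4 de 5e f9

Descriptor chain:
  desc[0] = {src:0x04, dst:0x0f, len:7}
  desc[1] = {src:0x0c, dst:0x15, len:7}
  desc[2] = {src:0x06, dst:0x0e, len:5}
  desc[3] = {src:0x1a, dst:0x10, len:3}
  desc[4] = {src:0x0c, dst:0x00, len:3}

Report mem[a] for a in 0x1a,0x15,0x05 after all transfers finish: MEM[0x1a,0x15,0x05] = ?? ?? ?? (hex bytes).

MEM[0x1a,0x15,0x05] = 9b e0 0f

D0: mem[0x0f..0x15] <- [09 0f 9b c7 c3 26 6f]
D1: mem[0x15..0x1b] <- [e0 44 e1 09 0f 9b c7]
D2: mem[0x0e..0x12] <- [9b c7 c3 26 6f]
D3: mem[0x10..0x12] <- [9b c7 f6]
D4: mem[0x00..0x02] <- [e0 44 9b]
query mem[0x1a]=0x9b, mem[0x15]=0xe0, mem[0x05]=0x0f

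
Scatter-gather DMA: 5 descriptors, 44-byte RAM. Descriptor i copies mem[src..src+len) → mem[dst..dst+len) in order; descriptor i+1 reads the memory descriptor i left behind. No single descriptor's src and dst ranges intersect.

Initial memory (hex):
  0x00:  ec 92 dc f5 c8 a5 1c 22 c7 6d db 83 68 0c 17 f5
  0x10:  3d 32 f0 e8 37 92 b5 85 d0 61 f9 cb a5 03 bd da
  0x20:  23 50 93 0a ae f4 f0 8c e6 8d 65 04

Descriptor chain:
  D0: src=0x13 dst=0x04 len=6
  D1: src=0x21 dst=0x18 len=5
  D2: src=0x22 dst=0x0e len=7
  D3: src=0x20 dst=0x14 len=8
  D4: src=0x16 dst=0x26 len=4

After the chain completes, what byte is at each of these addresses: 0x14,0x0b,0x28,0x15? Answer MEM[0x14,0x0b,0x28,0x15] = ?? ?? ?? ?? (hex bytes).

MEM[0x14,0x0b,0x28,0x15] = 23 83 ae 50

D0: mem[0x04..0x09] <- [e8 37 92 b5 85 d0]
D1: mem[0x18..0x1c] <- [50 93 0a ae f4]
D2: mem[0x0e..0x14] <- [93 0a ae f4 f0 8c e6]
D3: mem[0x14..0x1b] <- [23 50 93 0a ae f4 f0 8c]
D4: mem[0x26..0x29] <- [93 0a ae f4]
query mem[0x14]=0x23, mem[0x0b]=0x83, mem[0x28]=0xae, mem[0x15]=0x50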